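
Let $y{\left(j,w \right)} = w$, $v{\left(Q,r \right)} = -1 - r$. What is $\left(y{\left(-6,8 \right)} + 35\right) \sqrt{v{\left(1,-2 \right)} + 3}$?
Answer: $86$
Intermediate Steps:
$\left(y{\left(-6,8 \right)} + 35\right) \sqrt{v{\left(1,-2 \right)} + 3} = \left(8 + 35\right) \sqrt{\left(-1 - -2\right) + 3} = 43 \sqrt{\left(-1 + 2\right) + 3} = 43 \sqrt{1 + 3} = 43 \sqrt{4} = 43 \cdot 2 = 86$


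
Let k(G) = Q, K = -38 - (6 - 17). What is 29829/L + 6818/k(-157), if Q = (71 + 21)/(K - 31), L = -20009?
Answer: -1978795816/460207 ≈ -4299.8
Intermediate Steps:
K = -27 (K = -38 - 1*(-11) = -38 + 11 = -27)
Q = -46/29 (Q = (71 + 21)/(-27 - 31) = 92/(-58) = 92*(-1/58) = -46/29 ≈ -1.5862)
k(G) = -46/29
29829/L + 6818/k(-157) = 29829/(-20009) + 6818/(-46/29) = 29829*(-1/20009) + 6818*(-29/46) = -29829/20009 - 98861/23 = -1978795816/460207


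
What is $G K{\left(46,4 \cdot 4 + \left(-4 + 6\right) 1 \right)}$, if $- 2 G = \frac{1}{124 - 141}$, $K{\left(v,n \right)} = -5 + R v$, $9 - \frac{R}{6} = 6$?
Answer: $\frac{823}{34} \approx 24.206$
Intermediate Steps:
$R = 18$ ($R = 54 - 36 = 18$)
$K{\left(v,n \right)} = -5 + 18 v$
$G = \frac{1}{34}$ ($G = - \frac{1}{2 \left(124 - 141\right)} = - \frac{1}{2 \left(-17\right)} = \left(- \frac{1}{2}\right) \left(- \frac{1}{17}\right) = \frac{1}{34} \approx 0.029412$)
$G K{\left(46,4 \cdot 4 + \left(-4 + 6\right) 1 \right)} = \frac{-5 + 18 \cdot 46}{34} = \frac{-5 + 828}{34} = \frac{1}{34} \cdot 823 = \frac{823}{34}$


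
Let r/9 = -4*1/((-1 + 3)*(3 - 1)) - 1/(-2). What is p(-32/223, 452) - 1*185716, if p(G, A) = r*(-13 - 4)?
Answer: -371279/2 ≈ -1.8564e+5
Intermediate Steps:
r = -9/2 (r = 9*(-4*1/((-1 + 3)*(3 - 1)) - 1/(-2)) = 9*(-4/(2*2) - 1*(-1/2)) = 9*(-4/4 + 1/2) = 9*(-4*1/4 + 1/2) = 9*(-1 + 1/2) = 9*(-1/2) = -9/2 ≈ -4.5000)
p(G, A) = 153/2 (p(G, A) = -9*(-13 - 4)/2 = -9/2*(-17) = 153/2)
p(-32/223, 452) - 1*185716 = 153/2 - 1*185716 = 153/2 - 185716 = -371279/2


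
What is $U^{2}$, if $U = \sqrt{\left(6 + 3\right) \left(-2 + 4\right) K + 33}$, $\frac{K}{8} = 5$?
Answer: $753$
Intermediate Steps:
$K = 40$ ($K = 8 \cdot 5 = 40$)
$U = \sqrt{753}$ ($U = \sqrt{\left(6 + 3\right) \left(-2 + 4\right) 40 + 33} = \sqrt{9 \cdot 2 \cdot 40 + 33} = \sqrt{18 \cdot 40 + 33} = \sqrt{720 + 33} = \sqrt{753} \approx 27.441$)
$U^{2} = \left(\sqrt{753}\right)^{2} = 753$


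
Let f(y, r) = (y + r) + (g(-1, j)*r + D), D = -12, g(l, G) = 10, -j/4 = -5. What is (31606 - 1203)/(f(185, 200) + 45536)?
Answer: 30403/47909 ≈ 0.63460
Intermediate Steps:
j = 20 (j = -4*(-5) = 20)
f(y, r) = -12 + y + 11*r (f(y, r) = (y + r) + (10*r - 12) = (r + y) + (-12 + 10*r) = -12 + y + 11*r)
(31606 - 1203)/(f(185, 200) + 45536) = (31606 - 1203)/((-12 + 185 + 11*200) + 45536) = 30403/((-12 + 185 + 2200) + 45536) = 30403/(2373 + 45536) = 30403/47909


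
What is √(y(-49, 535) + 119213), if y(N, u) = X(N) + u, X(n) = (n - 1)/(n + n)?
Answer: √5867677/7 ≈ 346.05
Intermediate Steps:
X(n) = (-1 + n)/(2*n) (X(n) = (-1 + n)/((2*n)) = (-1 + n)*(1/(2*n)) = (-1 + n)/(2*n))
y(N, u) = u + (-1 + N)/(2*N) (y(N, u) = (-1 + N)/(2*N) + u = u + (-1 + N)/(2*N))
√(y(-49, 535) + 119213) = √((½ + 535 - ½/(-49)) + 119213) = √((½ + 535 - ½*(-1/49)) + 119213) = √((½ + 535 + 1/98) + 119213) = √(26240/49 + 119213) = √(5867677/49) = √5867677/7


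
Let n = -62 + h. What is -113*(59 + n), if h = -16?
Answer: 2147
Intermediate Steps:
n = -78 (n = -62 - 16 = -78)
-113*(59 + n) = -113*(59 - 78) = -113*(-19) = 2147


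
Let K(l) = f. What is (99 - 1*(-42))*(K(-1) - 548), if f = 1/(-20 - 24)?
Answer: -3399933/44 ≈ -77271.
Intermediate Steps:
f = -1/44 (f = 1/(-44) = -1/44 ≈ -0.022727)
K(l) = -1/44
(99 - 1*(-42))*(K(-1) - 548) = (99 - 1*(-42))*(-1/44 - 548) = (99 + 42)*(-24113/44) = 141*(-24113/44) = -3399933/44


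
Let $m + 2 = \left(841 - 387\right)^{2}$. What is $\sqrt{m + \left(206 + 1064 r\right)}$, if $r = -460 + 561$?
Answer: $2 \sqrt{78446} \approx 560.16$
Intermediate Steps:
$r = 101$
$m = 206114$ ($m = -2 + \left(841 - 387\right)^{2} = -2 + 454^{2} = -2 + 206116 = 206114$)
$\sqrt{m + \left(206 + 1064 r\right)} = \sqrt{206114 + \left(206 + 1064 \cdot 101\right)} = \sqrt{206114 + \left(206 + 107464\right)} = \sqrt{206114 + 107670} = \sqrt{313784} = 2 \sqrt{78446}$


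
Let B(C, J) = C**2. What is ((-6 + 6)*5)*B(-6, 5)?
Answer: 0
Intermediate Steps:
((-6 + 6)*5)*B(-6, 5) = ((-6 + 6)*5)*(-6)**2 = (0*5)*36 = 0*36 = 0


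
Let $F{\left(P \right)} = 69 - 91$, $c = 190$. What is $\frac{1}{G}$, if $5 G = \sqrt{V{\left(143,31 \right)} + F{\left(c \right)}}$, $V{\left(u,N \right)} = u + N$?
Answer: $\frac{5 \sqrt{38}}{76} \approx 0.40555$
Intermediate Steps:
$V{\left(u,N \right)} = N + u$
$F{\left(P \right)} = -22$
$G = \frac{2 \sqrt{38}}{5}$ ($G = \frac{\sqrt{\left(31 + 143\right) - 22}}{5} = \frac{\sqrt{174 - 22}}{5} = \frac{\sqrt{152}}{5} = \frac{2 \sqrt{38}}{5} \approx 2.4658$)
$\frac{1}{G} = \frac{1}{\frac{2}{5} \sqrt{38}} = \frac{5 \sqrt{38}}{76}$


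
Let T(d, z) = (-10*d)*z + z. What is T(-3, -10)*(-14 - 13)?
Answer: 8370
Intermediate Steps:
T(d, z) = z - 10*d*z (T(d, z) = -10*d*z + z = z - 10*d*z)
T(-3, -10)*(-14 - 13) = (-10*(1 - 10*(-3)))*(-14 - 13) = -10*(1 + 30)*(-27) = -10*31*(-27) = -310*(-27) = 8370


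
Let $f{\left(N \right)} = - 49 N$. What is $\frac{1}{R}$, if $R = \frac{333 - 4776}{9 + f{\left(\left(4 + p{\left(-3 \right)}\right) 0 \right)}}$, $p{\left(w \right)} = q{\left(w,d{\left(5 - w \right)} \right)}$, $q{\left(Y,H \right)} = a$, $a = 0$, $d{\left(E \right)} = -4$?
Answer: $- \frac{3}{1481} \approx -0.0020257$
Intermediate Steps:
$q{\left(Y,H \right)} = 0$
$p{\left(w \right)} = 0$
$R = - \frac{1481}{3}$ ($R = \frac{333 - 4776}{9 - 49 \left(4 + 0\right) 0} = - \frac{4443}{9 - 49 \cdot 4 \cdot 0} = - \frac{4443}{9 - 0} = - \frac{4443}{9 + 0} = - \frac{4443}{9} = \left(-4443\right) \frac{1}{9} = - \frac{1481}{3} \approx -493.67$)
$\frac{1}{R} = \frac{1}{- \frac{1481}{3}} = - \frac{3}{1481}$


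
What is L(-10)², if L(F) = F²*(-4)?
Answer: 160000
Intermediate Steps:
L(F) = -4*F²
L(-10)² = (-4*(-10)²)² = (-4*100)² = (-400)² = 160000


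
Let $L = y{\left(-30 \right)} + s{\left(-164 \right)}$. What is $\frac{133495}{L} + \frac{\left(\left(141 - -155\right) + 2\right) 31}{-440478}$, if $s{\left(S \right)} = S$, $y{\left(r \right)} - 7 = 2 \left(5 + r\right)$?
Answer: $- \frac{3266862382}{5065497} \approx -644.92$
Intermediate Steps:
$y{\left(r \right)} = 17 + 2 r$ ($y{\left(r \right)} = 7 + 2 \left(5 + r\right) = 7 + \left(10 + 2 r\right) = 17 + 2 r$)
$L = -207$ ($L = \left(17 + 2 \left(-30\right)\right) - 164 = \left(17 - 60\right) - 164 = -43 - 164 = -207$)
$\frac{133495}{L} + \frac{\left(\left(141 - -155\right) + 2\right) 31}{-440478} = \frac{133495}{-207} + \frac{\left(\left(141 - -155\right) + 2\right) 31}{-440478} = 133495 \left(- \frac{1}{207}\right) + \left(\left(141 + 155\right) + 2\right) 31 \left(- \frac{1}{440478}\right) = - \frac{133495}{207} + \left(296 + 2\right) 31 \left(- \frac{1}{440478}\right) = - \frac{133495}{207} + 298 \cdot 31 \left(- \frac{1}{440478}\right) = - \frac{133495}{207} + 9238 \left(- \frac{1}{440478}\right) = - \frac{133495}{207} - \frac{4619}{220239} = - \frac{3266862382}{5065497}$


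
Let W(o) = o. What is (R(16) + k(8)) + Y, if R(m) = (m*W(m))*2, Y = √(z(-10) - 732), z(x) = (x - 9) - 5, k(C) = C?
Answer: 520 + 6*I*√21 ≈ 520.0 + 27.495*I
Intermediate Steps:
z(x) = -14 + x (z(x) = (-9 + x) - 5 = -14 + x)
Y = 6*I*√21 (Y = √((-14 - 10) - 732) = √(-24 - 732) = √(-756) = 6*I*√21 ≈ 27.495*I)
R(m) = 2*m² (R(m) = (m*m)*2 = m²*2 = 2*m²)
(R(16) + k(8)) + Y = (2*16² + 8) + 6*I*√21 = (2*256 + 8) + 6*I*√21 = (512 + 8) + 6*I*√21 = 520 + 6*I*√21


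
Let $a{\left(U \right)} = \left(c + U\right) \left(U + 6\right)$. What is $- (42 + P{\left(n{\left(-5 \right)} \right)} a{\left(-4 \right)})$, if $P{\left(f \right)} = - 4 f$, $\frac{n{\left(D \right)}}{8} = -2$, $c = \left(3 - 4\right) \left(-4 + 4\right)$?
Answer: $470$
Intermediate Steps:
$c = 0$ ($c = \left(-1\right) 0 = 0$)
$n{\left(D \right)} = -16$ ($n{\left(D \right)} = 8 \left(-2\right) = -16$)
$a{\left(U \right)} = U \left(6 + U\right)$ ($a{\left(U \right)} = \left(0 + U\right) \left(U + 6\right) = U \left(6 + U\right)$)
$- (42 + P{\left(n{\left(-5 \right)} \right)} a{\left(-4 \right)}) = - (42 + \left(-4\right) \left(-16\right) \left(- 4 \left(6 - 4\right)\right)) = - (42 + 64 \left(\left(-4\right) 2\right)) = - (42 + 64 \left(-8\right)) = - (42 - 512) = \left(-1\right) \left(-470\right) = 470$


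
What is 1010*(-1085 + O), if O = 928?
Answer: -158570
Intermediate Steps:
1010*(-1085 + O) = 1010*(-1085 + 928) = 1010*(-157) = -158570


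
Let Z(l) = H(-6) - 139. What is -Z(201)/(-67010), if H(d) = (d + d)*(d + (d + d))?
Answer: 77/67010 ≈ 0.0011491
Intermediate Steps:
H(d) = 6*d² (H(d) = (2*d)*(d + 2*d) = (2*d)*(3*d) = 6*d²)
Z(l) = 77 (Z(l) = 6*(-6)² - 139 = 6*36 - 139 = 216 - 139 = 77)
-Z(201)/(-67010) = -77/(-67010) = -77*(-1)/67010 = -1*(-77/67010) = 77/67010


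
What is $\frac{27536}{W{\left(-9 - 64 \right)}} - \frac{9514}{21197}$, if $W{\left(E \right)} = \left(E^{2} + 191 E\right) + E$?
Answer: $- \frac{666328710}{184138339} \approx -3.6186$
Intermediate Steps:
$W{\left(E \right)} = E^{2} + 192 E$
$\frac{27536}{W{\left(-9 - 64 \right)}} - \frac{9514}{21197} = \frac{27536}{\left(-9 - 64\right) \left(192 - 73\right)} - \frac{9514}{21197} = \frac{27536}{\left(-73\right) \left(192 - 73\right)} - \frac{9514}{21197} = \frac{27536}{\left(-73\right) 119} - \frac{9514}{21197} = \frac{27536}{-8687} - \frac{9514}{21197} = 27536 \left(- \frac{1}{8687}\right) - \frac{9514}{21197} = - \frac{27536}{8687} - \frac{9514}{21197} = - \frac{666328710}{184138339}$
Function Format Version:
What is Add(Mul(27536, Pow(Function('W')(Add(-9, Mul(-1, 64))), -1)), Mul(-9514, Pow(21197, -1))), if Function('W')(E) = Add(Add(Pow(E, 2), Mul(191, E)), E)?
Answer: Rational(-666328710, 184138339) ≈ -3.6186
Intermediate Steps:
Function('W')(E) = Add(Pow(E, 2), Mul(192, E))
Add(Mul(27536, Pow(Function('W')(Add(-9, Mul(-1, 64))), -1)), Mul(-9514, Pow(21197, -1))) = Add(Mul(27536, Pow(Mul(Add(-9, Mul(-1, 64)), Add(192, Add(-9, Mul(-1, 64)))), -1)), Mul(-9514, Pow(21197, -1))) = Add(Mul(27536, Pow(Mul(Add(-9, -64), Add(192, Add(-9, -64))), -1)), Mul(-9514, Rational(1, 21197))) = Add(Mul(27536, Pow(Mul(-73, Add(192, -73)), -1)), Rational(-9514, 21197)) = Add(Mul(27536, Pow(Mul(-73, 119), -1)), Rational(-9514, 21197)) = Add(Mul(27536, Pow(-8687, -1)), Rational(-9514, 21197)) = Add(Mul(27536, Rational(-1, 8687)), Rational(-9514, 21197)) = Add(Rational(-27536, 8687), Rational(-9514, 21197)) = Rational(-666328710, 184138339)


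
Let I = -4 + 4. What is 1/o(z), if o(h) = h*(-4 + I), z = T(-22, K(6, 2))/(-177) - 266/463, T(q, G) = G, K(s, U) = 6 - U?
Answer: 81951/195736 ≈ 0.41868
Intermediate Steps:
I = 0
z = -48934/81951 (z = (6 - 1*2)/(-177) - 266/463 = (6 - 2)*(-1/177) - 266*1/463 = 4*(-1/177) - 266/463 = -4/177 - 266/463 = -48934/81951 ≈ -0.59711)
o(h) = -4*h (o(h) = h*(-4 + 0) = h*(-4) = -4*h)
1/o(z) = 1/(-4*(-48934/81951)) = 1/(195736/81951) = 81951/195736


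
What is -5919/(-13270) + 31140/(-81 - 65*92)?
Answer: -377352741/80429470 ≈ -4.6917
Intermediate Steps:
-5919/(-13270) + 31140/(-81 - 65*92) = -5919*(-1/13270) + 31140/(-81 - 5980) = 5919/13270 + 31140/(-6061) = 5919/13270 + 31140*(-1/6061) = 5919/13270 - 31140/6061 = -377352741/80429470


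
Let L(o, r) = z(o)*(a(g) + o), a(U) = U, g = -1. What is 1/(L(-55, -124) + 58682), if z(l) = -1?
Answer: 1/58738 ≈ 1.7025e-5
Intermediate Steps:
L(o, r) = 1 - o (L(o, r) = -(-1 + o) = 1 - o)
1/(L(-55, -124) + 58682) = 1/((1 - 1*(-55)) + 58682) = 1/((1 + 55) + 58682) = 1/(56 + 58682) = 1/58738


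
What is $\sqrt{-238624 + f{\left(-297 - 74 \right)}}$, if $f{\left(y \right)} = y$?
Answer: $3 i \sqrt{26555} \approx 488.87 i$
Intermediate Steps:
$\sqrt{-238624 + f{\left(-297 - 74 \right)}} = \sqrt{-238624 - 371} = \sqrt{-238995} = 3 i \sqrt{26555}$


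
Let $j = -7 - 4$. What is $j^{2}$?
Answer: $121$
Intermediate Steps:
$j = -11$
$j^{2} = \left(-11\right)^{2} = 121$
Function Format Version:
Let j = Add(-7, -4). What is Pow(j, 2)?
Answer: 121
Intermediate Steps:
j = -11
Pow(j, 2) = Pow(-11, 2) = 121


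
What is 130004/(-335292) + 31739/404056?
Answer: -615986227/1992305064 ≈ -0.30918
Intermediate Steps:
130004/(-335292) + 31739/404056 = 130004*(-1/335292) + 31739*(1/404056) = -32501/83823 + 1867/23768 = -615986227/1992305064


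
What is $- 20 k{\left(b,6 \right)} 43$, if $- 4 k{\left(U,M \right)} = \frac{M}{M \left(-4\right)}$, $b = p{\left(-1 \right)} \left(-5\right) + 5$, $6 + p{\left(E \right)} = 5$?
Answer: $- \frac{215}{4} \approx -53.75$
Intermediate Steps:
$p{\left(E \right)} = -1$ ($p{\left(E \right)} = -6 + 5 = -1$)
$b = 10$ ($b = \left(-1\right) \left(-5\right) + 5 = 5 + 5 = 10$)
$k{\left(U,M \right)} = \frac{1}{16}$ ($k{\left(U,M \right)} = - \frac{M \frac{1}{M \left(-4\right)}}{4} = - \frac{M \frac{1}{\left(-4\right) M}}{4} = - \frac{M \left(- \frac{1}{4 M}\right)}{4} = \left(- \frac{1}{4}\right) \left(- \frac{1}{4}\right) = \frac{1}{16}$)
$- 20 k{\left(b,6 \right)} 43 = \left(-20\right) \frac{1}{16} \cdot 43 = \left(- \frac{5}{4}\right) 43 = - \frac{215}{4}$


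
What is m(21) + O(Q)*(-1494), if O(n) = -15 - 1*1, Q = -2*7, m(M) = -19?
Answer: 23885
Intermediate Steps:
Q = -14
O(n) = -16 (O(n) = -15 - 1 = -16)
m(21) + O(Q)*(-1494) = -19 - 16*(-1494) = -19 + 23904 = 23885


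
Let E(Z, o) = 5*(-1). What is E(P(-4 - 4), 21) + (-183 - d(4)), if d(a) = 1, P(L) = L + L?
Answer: -189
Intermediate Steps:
P(L) = 2*L
E(Z, o) = -5
E(P(-4 - 4), 21) + (-183 - d(4)) = -5 + (-183 - 1*1) = -5 + (-183 - 1) = -5 - 184 = -189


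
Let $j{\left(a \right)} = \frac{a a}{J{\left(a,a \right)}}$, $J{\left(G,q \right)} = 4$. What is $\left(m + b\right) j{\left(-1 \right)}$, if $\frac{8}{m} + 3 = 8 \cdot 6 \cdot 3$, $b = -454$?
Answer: $- \frac{32003}{282} \approx -113.49$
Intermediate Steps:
$j{\left(a \right)} = \frac{a^{2}}{4}$ ($j{\left(a \right)} = \frac{a a}{4} = a^{2} \cdot \frac{1}{4} = \frac{a^{2}}{4}$)
$m = \frac{8}{141}$ ($m = \frac{8}{-3 + 8 \cdot 6 \cdot 3} = \frac{8}{-3 + 48 \cdot 3} = \frac{8}{-3 + 144} = \frac{8}{141} \approx 0.056738$)
$\left(m + b\right) j{\left(-1 \right)} = \left(\frac{8}{141} - 454\right) \frac{\left(-1\right)^{2}}{4} = - \frac{64006 \cdot \frac{1}{4} \cdot 1}{141} = \left(- \frac{64006}{141}\right) \frac{1}{4} = - \frac{32003}{282}$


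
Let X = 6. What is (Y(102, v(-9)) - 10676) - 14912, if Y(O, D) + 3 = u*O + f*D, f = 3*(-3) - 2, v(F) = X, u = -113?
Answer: -37183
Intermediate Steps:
v(F) = 6
f = -11 (f = -9 - 2 = -11)
Y(O, D) = -3 - 113*O - 11*D (Y(O, D) = -3 + (-113*O - 11*D) = -3 - 113*O - 11*D)
(Y(102, v(-9)) - 10676) - 14912 = ((-3 - 113*102 - 11*6) - 10676) - 14912 = ((-3 - 11526 - 66) - 10676) - 14912 = (-11595 - 10676) - 14912 = -22271 - 14912 = -37183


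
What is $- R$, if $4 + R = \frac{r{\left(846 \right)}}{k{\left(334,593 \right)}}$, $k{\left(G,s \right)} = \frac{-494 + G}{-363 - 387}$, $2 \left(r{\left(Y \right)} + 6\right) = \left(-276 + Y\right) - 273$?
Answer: $- \frac{21247}{32} \approx -663.97$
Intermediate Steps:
$r{\left(Y \right)} = - \frac{561}{2} + \frac{Y}{2}$ ($r{\left(Y \right)} = -6 + \frac{\left(-276 + Y\right) - 273}{2} = -6 + \frac{-549 + Y}{2} = -6 + \left(- \frac{549}{2} + \frac{Y}{2}\right) = - \frac{561}{2} + \frac{Y}{2}$)
$k{\left(G,s \right)} = \frac{247}{375} - \frac{G}{750}$ ($k{\left(G,s \right)} = \frac{-494 + G}{-750} = \left(-494 + G\right) \left(- \frac{1}{750}\right) = \frac{247}{375} - \frac{G}{750}$)
$R = \frac{21247}{32}$ ($R = -4 + \frac{- \frac{561}{2} + \frac{1}{2} \cdot 846}{\frac{247}{375} - \frac{167}{375}} = -4 + \frac{- \frac{561}{2} + 423}{\frac{247}{375} - \frac{167}{375}} = -4 + \frac{285}{2 \cdot \frac{16}{75}} = -4 + \frac{285}{2} \cdot \frac{75}{16} = -4 + \frac{21375}{32} = \frac{21247}{32} \approx 663.97$)
$- R = \left(-1\right) \frac{21247}{32} = - \frac{21247}{32}$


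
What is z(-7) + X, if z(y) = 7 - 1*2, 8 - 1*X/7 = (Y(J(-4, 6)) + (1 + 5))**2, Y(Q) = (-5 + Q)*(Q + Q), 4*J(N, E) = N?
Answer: -2207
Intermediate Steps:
J(N, E) = N/4
Y(Q) = 2*Q*(-5 + Q) (Y(Q) = (-5 + Q)*(2*Q) = 2*Q*(-5 + Q))
X = -2212 (X = 56 - 7*(2*((1/4)*(-4))*(-5 + (1/4)*(-4)) + (1 + 5))**2 = 56 - 7*(2*(-1)*(-5 - 1) + 6)**2 = 56 - 7*(2*(-1)*(-6) + 6)**2 = 56 - 7*(12 + 6)**2 = 56 - 7*18**2 = 56 - 7*324 = 56 - 2268 = -2212)
z(y) = 5 (z(y) = 7 - 2 = 5)
z(-7) + X = 5 - 2212 = -2207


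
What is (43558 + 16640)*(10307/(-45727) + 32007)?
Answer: 8009474048076/4157 ≈ 1.9267e+9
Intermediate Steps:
(43558 + 16640)*(10307/(-45727) + 32007) = 60198*(10307*(-1/45727) + 32007) = 60198*(-937/4157 + 32007) = 60198*(133052162/4157) = 8009474048076/4157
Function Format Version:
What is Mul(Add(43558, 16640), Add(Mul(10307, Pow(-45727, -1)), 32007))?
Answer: Rational(8009474048076, 4157) ≈ 1.9267e+9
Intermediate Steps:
Mul(Add(43558, 16640), Add(Mul(10307, Pow(-45727, -1)), 32007)) = Mul(60198, Add(Mul(10307, Rational(-1, 45727)), 32007)) = Mul(60198, Add(Rational(-937, 4157), 32007)) = Mul(60198, Rational(133052162, 4157)) = Rational(8009474048076, 4157)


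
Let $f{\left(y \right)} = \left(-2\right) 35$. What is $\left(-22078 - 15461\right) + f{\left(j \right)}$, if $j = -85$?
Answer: $-37609$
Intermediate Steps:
$f{\left(y \right)} = -70$
$\left(-22078 - 15461\right) + f{\left(j \right)} = \left(-22078 - 15461\right) - 70 = -37539 - 70 = -37609$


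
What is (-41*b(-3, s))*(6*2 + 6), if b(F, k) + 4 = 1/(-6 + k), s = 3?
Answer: 3198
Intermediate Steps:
b(F, k) = -4 + 1/(-6 + k)
(-41*b(-3, s))*(6*2 + 6) = (-41*(25 - 4*3)/(-6 + 3))*(6*2 + 6) = (-41*(25 - 12)/(-3))*(12 + 6) = -(-41)*13/3*18 = -41*(-13/3)*18 = (533/3)*18 = 3198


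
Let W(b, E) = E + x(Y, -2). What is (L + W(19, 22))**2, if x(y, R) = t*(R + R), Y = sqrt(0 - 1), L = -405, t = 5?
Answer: 162409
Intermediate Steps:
Y = I (Y = sqrt(-1) = I ≈ 1.0*I)
x(y, R) = 10*R (x(y, R) = 5*(R + R) = 5*(2*R) = 10*R)
W(b, E) = -20 + E (W(b, E) = E + 10*(-2) = E - 20 = -20 + E)
(L + W(19, 22))**2 = (-405 + (-20 + 22))**2 = (-405 + 2)**2 = (-403)**2 = 162409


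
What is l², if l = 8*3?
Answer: 576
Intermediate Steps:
l = 24
l² = 24² = 576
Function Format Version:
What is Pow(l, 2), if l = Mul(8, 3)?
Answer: 576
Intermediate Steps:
l = 24
Pow(l, 2) = Pow(24, 2) = 576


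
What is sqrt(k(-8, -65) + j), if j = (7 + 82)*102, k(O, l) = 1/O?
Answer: sqrt(145246)/4 ≈ 95.278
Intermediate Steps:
j = 9078 (j = 89*102 = 9078)
sqrt(k(-8, -65) + j) = sqrt(1/(-8) + 9078) = sqrt(-1/8 + 9078) = sqrt(72623/8) = sqrt(145246)/4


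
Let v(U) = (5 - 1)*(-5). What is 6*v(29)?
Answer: -120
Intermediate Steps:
v(U) = -20 (v(U) = 4*(-5) = -20)
6*v(29) = 6*(-20) = -120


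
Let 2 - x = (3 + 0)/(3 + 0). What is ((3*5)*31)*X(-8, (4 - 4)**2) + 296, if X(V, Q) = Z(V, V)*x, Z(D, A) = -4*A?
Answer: 15176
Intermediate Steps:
x = 1 (x = 2 - (3 + 0)/(3 + 0) = 2 - 3/3 = 2 - 1*1 = 2 - 1 = 1)
X(V, Q) = -4*V (X(V, Q) = -4*V*1 = -4*V)
((3*5)*31)*X(-8, (4 - 4)**2) + 296 = ((3*5)*31)*(-4*(-8)) + 296 = (15*31)*32 + 296 = 465*32 + 296 = 14880 + 296 = 15176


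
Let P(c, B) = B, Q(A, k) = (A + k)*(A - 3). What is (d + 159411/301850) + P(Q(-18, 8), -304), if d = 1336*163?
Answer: 65641667811/301850 ≈ 2.1746e+5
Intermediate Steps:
Q(A, k) = (-3 + A)*(A + k) (Q(A, k) = (A + k)*(-3 + A) = (-3 + A)*(A + k))
d = 217768
(d + 159411/301850) + P(Q(-18, 8), -304) = (217768 + 159411/301850) - 304 = 65733430211/301850 - 304 = 65641667811/301850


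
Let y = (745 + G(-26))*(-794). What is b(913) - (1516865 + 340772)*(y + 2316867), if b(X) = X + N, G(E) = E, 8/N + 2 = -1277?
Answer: -4148307200753544/1279 ≈ -3.2434e+12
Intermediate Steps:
N = -8/1279 (N = 8/(-2 - 1277) = 8/(-1279) = 8*(-1/1279) = -8/1279 ≈ -0.0062549)
b(X) = -8/1279 + X (b(X) = X - 8/1279 = -8/1279 + X)
y = -570886 (y = (745 - 26)*(-794) = 719*(-794) = -570886)
b(913) - (1516865 + 340772)*(y + 2316867) = (-8/1279 + 913) - (1516865 + 340772)*(-570886 + 2316867) = 1167719/1279 - 1857637*1745981 = 1167719/1279 - 1*3243398906897 = 1167719/1279 - 3243398906897 = -4148307200753544/1279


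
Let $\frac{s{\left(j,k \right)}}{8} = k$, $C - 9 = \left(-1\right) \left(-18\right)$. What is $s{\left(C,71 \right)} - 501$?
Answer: $67$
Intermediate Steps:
$C = 27$ ($C = 9 - -18 = 9 + 18 = 27$)
$s{\left(j,k \right)} = 8 k$
$s{\left(C,71 \right)} - 501 = 8 \cdot 71 - 501 = 568 - 501 = 67$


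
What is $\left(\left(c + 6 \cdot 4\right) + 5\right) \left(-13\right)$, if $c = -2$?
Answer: $-351$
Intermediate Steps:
$\left(\left(c + 6 \cdot 4\right) + 5\right) \left(-13\right) = \left(\left(-2 + 6 \cdot 4\right) + 5\right) \left(-13\right) = \left(\left(-2 + 24\right) + 5\right) \left(-13\right) = \left(22 + 5\right) \left(-13\right) = 27 \left(-13\right) = -351$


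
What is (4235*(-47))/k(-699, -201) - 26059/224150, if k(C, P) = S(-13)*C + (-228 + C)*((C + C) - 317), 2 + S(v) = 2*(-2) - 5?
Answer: -21561258224/89519570025 ≈ -0.24086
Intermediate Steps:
S(v) = -11 (S(v) = -2 + (2*(-2) - 5) = -2 + (-4 - 5) = -2 - 9 = -11)
k(C, P) = -11*C + (-317 + 2*C)*(-228 + C) (k(C, P) = -11*C + (-228 + C)*((C + C) - 317) = -11*C + (-228 + C)*(2*C - 317) = -11*C + (-228 + C)*(-317 + 2*C) = -11*C + (-317 + 2*C)*(-228 + C))
(4235*(-47))/k(-699, -201) - 26059/224150 = (4235*(-47))/(72276 - 784*(-699) + 2*(-699)²) - 26059/224150 = -199045/(72276 + 548016 + 2*488601) - 26059*1/224150 = -199045/(72276 + 548016 + 977202) - 26059/224150 = -199045/1597494 - 26059/224150 = -21561258224/89519570025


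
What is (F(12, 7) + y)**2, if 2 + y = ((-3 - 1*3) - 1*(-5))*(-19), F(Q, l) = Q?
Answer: 841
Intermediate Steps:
y = 17 (y = -2 + ((-3 - 1*3) - 1*(-5))*(-19) = -2 + ((-3 - 3) + 5)*(-19) = -2 + (-6 + 5)*(-19) = -2 - 1*(-19) = -2 + 19 = 17)
(F(12, 7) + y)**2 = (12 + 17)**2 = 29**2 = 841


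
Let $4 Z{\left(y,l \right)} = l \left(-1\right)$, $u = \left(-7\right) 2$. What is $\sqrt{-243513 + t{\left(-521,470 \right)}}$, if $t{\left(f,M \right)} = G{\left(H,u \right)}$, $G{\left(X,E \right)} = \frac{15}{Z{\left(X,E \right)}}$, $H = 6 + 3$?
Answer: $\frac{i \sqrt{11931927}}{7} \approx 493.47 i$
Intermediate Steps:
$u = -14$
$Z{\left(y,l \right)} = - \frac{l}{4}$ ($Z{\left(y,l \right)} = \frac{l \left(-1\right)}{4} = \frac{\left(-1\right) l}{4} = - \frac{l}{4}$)
$H = 9$
$G{\left(X,E \right)} = - \frac{60}{E}$ ($G{\left(X,E \right)} = \frac{15}{\left(- \frac{1}{4}\right) E} = 15 \left(- \frac{4}{E}\right) = - \frac{60}{E}$)
$t{\left(f,M \right)} = \frac{30}{7}$ ($t{\left(f,M \right)} = - \frac{60}{-14} = \left(-60\right) \left(- \frac{1}{14}\right) = \frac{30}{7}$)
$\sqrt{-243513 + t{\left(-521,470 \right)}} = \sqrt{-243513 + \frac{30}{7}} = \sqrt{- \frac{1704561}{7}} = \frac{i \sqrt{11931927}}{7}$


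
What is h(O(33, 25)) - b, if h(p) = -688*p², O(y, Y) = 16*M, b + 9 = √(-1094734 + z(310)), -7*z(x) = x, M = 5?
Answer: -4403191 - 2*I*√13411034/7 ≈ -4.4032e+6 - 1046.3*I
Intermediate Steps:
z(x) = -x/7
b = -9 + 2*I*√13411034/7 (b = -9 + √(-1094734 - ⅐*310) = -9 + √(-1094734 - 310/7) = -9 + √(-7663448/7) = -9 + 2*I*√13411034/7 ≈ -9.0 + 1046.3*I)
O(y, Y) = 80 (O(y, Y) = 16*5 = 80)
h(O(33, 25)) - b = -688*80² - (-9 + 2*I*√13411034/7) = -688*6400 + (9 - 2*I*√13411034/7) = -4403200 + (9 - 2*I*√13411034/7) = -4403191 - 2*I*√13411034/7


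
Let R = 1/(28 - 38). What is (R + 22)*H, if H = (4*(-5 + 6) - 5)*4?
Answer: -438/5 ≈ -87.600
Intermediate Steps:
R = -⅒ (R = 1/(-10) = -⅒ ≈ -0.10000)
H = -4 (H = (4*1 - 5)*4 = (4 - 5)*4 = -1*4 = -4)
(R + 22)*H = (-⅒ + 22)*(-4) = (219/10)*(-4) = -438/5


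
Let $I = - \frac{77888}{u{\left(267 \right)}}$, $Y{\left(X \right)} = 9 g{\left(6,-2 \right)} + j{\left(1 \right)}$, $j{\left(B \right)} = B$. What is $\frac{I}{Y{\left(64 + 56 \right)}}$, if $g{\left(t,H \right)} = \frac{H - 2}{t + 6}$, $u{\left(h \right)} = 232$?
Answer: $\frac{4868}{29} \approx 167.86$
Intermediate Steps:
$g{\left(t,H \right)} = \frac{-2 + H}{6 + t}$
$Y{\left(X \right)} = -2$ ($Y{\left(X \right)} = 9 \frac{-2 - 2}{6 + 6} + 1 = 9 \cdot \frac{1}{12} \left(-4\right) + 1 = 9 \left(- \frac{1}{3}\right) + 1 = -3 + 1 = -2$)
$I = - \frac{9736}{29}$ ($I = - \frac{77888}{232} = \left(-77888\right) \frac{1}{232} = - \frac{9736}{29} \approx -335.72$)
$\frac{I}{Y{\left(64 + 56 \right)}} = - \frac{9736}{29 \left(-2\right)} = \left(- \frac{9736}{29}\right) \left(- \frac{1}{2}\right) = \frac{4868}{29}$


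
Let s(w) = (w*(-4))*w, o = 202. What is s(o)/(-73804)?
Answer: 40804/18451 ≈ 2.2115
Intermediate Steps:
s(w) = -4*w**2 (s(w) = (-4*w)*w = -4*w**2)
s(o)/(-73804) = -4*202**2/(-73804) = -4*40804*(-1/73804) = -163216*(-1/73804) = 40804/18451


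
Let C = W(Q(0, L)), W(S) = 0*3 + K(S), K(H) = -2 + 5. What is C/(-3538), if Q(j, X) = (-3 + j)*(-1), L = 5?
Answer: -3/3538 ≈ -0.00084794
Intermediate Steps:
K(H) = 3
Q(j, X) = 3 - j
W(S) = 3 (W(S) = 0*3 + 3 = 0 + 3 = 3)
C = 3
C/(-3538) = 3/(-3538) = 3*(-1/3538) = -3/3538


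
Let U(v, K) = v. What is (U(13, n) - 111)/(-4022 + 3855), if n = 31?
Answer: 98/167 ≈ 0.58683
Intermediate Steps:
(U(13, n) - 111)/(-4022 + 3855) = (13 - 111)/(-4022 + 3855) = -98/(-167) = -98*(-1/167) = 98/167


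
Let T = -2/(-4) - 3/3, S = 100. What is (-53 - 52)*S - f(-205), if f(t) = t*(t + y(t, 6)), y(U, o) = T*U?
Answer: -63025/2 ≈ -31513.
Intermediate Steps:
T = -½ (T = -2*(-¼) - 3*⅓ = ½ - 1 = -½ ≈ -0.50000)
y(U, o) = -U/2
f(t) = t²/2 (f(t) = t*(t - t/2) = t*(t/2) = t²/2)
(-53 - 52)*S - f(-205) = (-53 - 52)*100 - (-205)²/2 = -105*100 - 42025/2 = -10500 - 1*42025/2 = -10500 - 42025/2 = -63025/2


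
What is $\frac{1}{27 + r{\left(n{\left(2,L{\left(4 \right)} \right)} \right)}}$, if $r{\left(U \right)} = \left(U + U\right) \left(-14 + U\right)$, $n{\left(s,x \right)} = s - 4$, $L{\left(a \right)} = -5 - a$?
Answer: $\frac{1}{91} \approx 0.010989$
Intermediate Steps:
$n{\left(s,x \right)} = -4 + s$
$r{\left(U \right)} = 2 U \left(-14 + U\right)$
$\frac{1}{27 + r{\left(n{\left(2,L{\left(4 \right)} \right)} \right)}} = \frac{1}{27 + 2 \left(-4 + 2\right) \left(-14 + \left(-4 + 2\right)\right)} = \frac{1}{27 + 2 \left(-2\right) \left(-14 - 2\right)} = \frac{1}{27 + 2 \left(-2\right) \left(-16\right)} = \frac{1}{27 + 64} = \frac{1}{91}$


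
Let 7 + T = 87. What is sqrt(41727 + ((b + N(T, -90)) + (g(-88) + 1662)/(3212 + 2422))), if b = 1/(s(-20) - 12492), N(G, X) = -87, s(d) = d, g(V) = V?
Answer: sqrt(359234722127726242)/2937192 ≈ 204.06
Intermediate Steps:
T = 80 (T = -7 + 87 = 80)
b = -1/12512 (b = 1/(-20 - 12492) = 1/(-12512) = -1/12512 ≈ -7.9923e-5)
sqrt(41727 + ((b + N(T, -90)) + (g(-88) + 1662)/(3212 + 2422))) = sqrt(41727 + ((-1/12512 - 87) + (-88 + 1662)/(3212 + 2422))) = sqrt(41727 + (-1088545/12512 + 1574/5634)) = sqrt(41727 + (-1088545/12512 + 1574*(1/5634))) = sqrt(41727 + (-1088545/12512 + 787/2817)) = sqrt(41727 - 3056584321/35246304) = sqrt(1467665942687/35246304) = sqrt(359234722127726242)/2937192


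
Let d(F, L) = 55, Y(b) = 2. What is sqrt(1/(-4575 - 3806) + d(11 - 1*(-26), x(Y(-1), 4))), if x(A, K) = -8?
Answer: sqrt(13367666)/493 ≈ 7.4162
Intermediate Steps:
sqrt(1/(-4575 - 3806) + d(11 - 1*(-26), x(Y(-1), 4))) = sqrt(1/(-4575 - 3806) + 55) = sqrt(1/(-8381) + 55) = sqrt(-1/8381 + 55) = sqrt(460954/8381) = sqrt(13367666)/493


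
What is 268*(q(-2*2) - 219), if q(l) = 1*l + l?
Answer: -60836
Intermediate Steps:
q(l) = 2*l (q(l) = l + l = 2*l)
268*(q(-2*2) - 219) = 268*(2*(-2*2) - 219) = 268*(2*(-4) - 219) = 268*(-8 - 219) = 268*(-227) = -60836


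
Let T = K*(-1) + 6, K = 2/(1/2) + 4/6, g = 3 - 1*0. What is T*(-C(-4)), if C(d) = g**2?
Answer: -12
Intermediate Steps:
g = 3 (g = 3 + 0 = 3)
K = 14/3 (K = 2/(1/2) + 4*(1/6) = 2*2 + 2/3 = 4 + 2/3 = 14/3 ≈ 4.6667)
C(d) = 9 (C(d) = 3**2 = 9)
T = 4/3 (T = (14/3)*(-1) + 6 = -14/3 + 6 = 4/3 ≈ 1.3333)
T*(-C(-4)) = 4*(-1*9)/3 = (4/3)*(-9) = -12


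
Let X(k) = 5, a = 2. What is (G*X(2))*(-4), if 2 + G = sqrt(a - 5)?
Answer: 40 - 20*I*sqrt(3) ≈ 40.0 - 34.641*I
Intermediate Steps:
G = -2 + I*sqrt(3) (G = -2 + sqrt(2 - 5) = -2 + sqrt(-3) = -2 + I*sqrt(3) ≈ -2.0 + 1.732*I)
(G*X(2))*(-4) = ((-2 + I*sqrt(3))*5)*(-4) = (-10 + 5*I*sqrt(3))*(-4) = 40 - 20*I*sqrt(3)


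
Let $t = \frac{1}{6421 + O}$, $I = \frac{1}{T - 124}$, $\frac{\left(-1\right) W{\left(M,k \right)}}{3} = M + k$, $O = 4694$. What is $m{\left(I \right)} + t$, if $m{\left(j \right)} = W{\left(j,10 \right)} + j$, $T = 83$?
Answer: $- \frac{13649179}{455715} \approx -29.951$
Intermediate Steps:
$W{\left(M,k \right)} = - 3 M - 3 k$ ($W{\left(M,k \right)} = - 3 \left(M + k\right) = - 3 M - 3 k$)
$I = - \frac{1}{41}$ ($I = \frac{1}{83 - 124} = \frac{1}{-41} = - \frac{1}{41} \approx -0.02439$)
$m{\left(j \right)} = -30 - 2 j$ ($m{\left(j \right)} = \left(- 3 j - 30\right) + j = \left(-30 - 3 j\right) + j = -30 - 2 j$)
$t = \frac{1}{11115}$ ($t = \frac{1}{6421 + 4694} = \frac{1}{11115} \approx 8.9969 \cdot 10^{-5}$)
$m{\left(I \right)} + t = \left(-30 - - \frac{2}{41}\right) + \frac{1}{11115} = \left(-30 + \frac{2}{41}\right) + \frac{1}{11115} = - \frac{1228}{41} + \frac{1}{11115} = - \frac{13649179}{455715}$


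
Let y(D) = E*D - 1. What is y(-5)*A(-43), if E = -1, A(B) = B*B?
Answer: 7396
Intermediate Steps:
A(B) = B**2
y(D) = -1 - D (y(D) = -D - 1 = -1 - D)
y(-5)*A(-43) = (-1 - 1*(-5))*(-43)**2 = (-1 + 5)*1849 = 4*1849 = 7396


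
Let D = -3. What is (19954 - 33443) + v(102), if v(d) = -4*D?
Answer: -13477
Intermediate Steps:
v(d) = 12 (v(d) = -4*(-3) = 12)
(19954 - 33443) + v(102) = (19954 - 33443) + 12 = -13489 + 12 = -13477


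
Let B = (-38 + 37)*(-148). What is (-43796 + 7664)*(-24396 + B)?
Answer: 876128736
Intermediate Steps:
B = 148 (B = -1*(-148) = 148)
(-43796 + 7664)*(-24396 + B) = (-43796 + 7664)*(-24396 + 148) = -36132*(-24248) = 876128736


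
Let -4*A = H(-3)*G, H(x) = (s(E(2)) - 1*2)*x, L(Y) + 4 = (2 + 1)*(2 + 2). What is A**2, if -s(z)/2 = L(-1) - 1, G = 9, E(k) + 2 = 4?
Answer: 11664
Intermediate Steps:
E(k) = 2 (E(k) = -2 + 4 = 2)
L(Y) = 8 (L(Y) = -4 + (2 + 1)*(2 + 2) = -4 + 3*4 = -4 + 12 = 8)
s(z) = -14 (s(z) = -2*(8 - 1) = -2*7 = -14)
H(x) = -16*x (H(x) = (-14 - 1*2)*x = (-14 - 2)*x = -16*x)
A = -108 (A = -(-16*(-3))*9/4 = -12*9 = -1/4*432 = -108)
A**2 = (-108)**2 = 11664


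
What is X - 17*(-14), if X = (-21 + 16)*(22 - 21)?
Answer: 233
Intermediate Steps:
X = -5 (X = -5*1 = -5)
X - 17*(-14) = -5 - 17*(-14) = -5 + 238 = 233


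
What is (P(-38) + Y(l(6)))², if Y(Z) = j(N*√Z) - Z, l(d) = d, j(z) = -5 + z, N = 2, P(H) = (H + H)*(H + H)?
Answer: 33235249 + 23060*√6 ≈ 3.3292e+7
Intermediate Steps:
P(H) = 4*H² (P(H) = (2*H)*(2*H) = 4*H²)
Y(Z) = -5 - Z + 2*√Z (Y(Z) = (-5 + 2*√Z) - Z = -5 - Z + 2*√Z)
(P(-38) + Y(l(6)))² = (4*(-38)² + (-5 - 1*6 + 2*√6))² = (4*1444 + (-5 - 6 + 2*√6))² = (5776 + (-11 + 2*√6))² = (5765 + 2*√6)²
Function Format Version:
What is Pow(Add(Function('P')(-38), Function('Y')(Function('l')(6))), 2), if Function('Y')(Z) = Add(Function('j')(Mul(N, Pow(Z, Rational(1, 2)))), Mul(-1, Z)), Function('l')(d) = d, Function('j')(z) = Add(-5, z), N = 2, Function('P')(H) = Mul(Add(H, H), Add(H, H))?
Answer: Add(33235249, Mul(23060, Pow(6, Rational(1, 2)))) ≈ 3.3292e+7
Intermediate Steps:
Function('P')(H) = Mul(4, Pow(H, 2)) (Function('P')(H) = Mul(Mul(2, H), Mul(2, H)) = Mul(4, Pow(H, 2)))
Function('Y')(Z) = Add(-5, Mul(-1, Z), Mul(2, Pow(Z, Rational(1, 2)))) (Function('Y')(Z) = Add(Add(-5, Mul(2, Pow(Z, Rational(1, 2)))), Mul(-1, Z)) = Add(-5, Mul(-1, Z), Mul(2, Pow(Z, Rational(1, 2)))))
Pow(Add(Function('P')(-38), Function('Y')(Function('l')(6))), 2) = Pow(Add(Mul(4, Pow(-38, 2)), Add(-5, Mul(-1, 6), Mul(2, Pow(6, Rational(1, 2))))), 2) = Pow(Add(Mul(4, 1444), Add(-5, -6, Mul(2, Pow(6, Rational(1, 2))))), 2) = Pow(Add(5776, Add(-11, Mul(2, Pow(6, Rational(1, 2))))), 2) = Pow(Add(5765, Mul(2, Pow(6, Rational(1, 2)))), 2)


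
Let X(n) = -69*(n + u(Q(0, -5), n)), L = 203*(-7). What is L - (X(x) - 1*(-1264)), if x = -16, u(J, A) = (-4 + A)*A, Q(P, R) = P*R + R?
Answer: 18291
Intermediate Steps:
Q(P, R) = R + P*R
L = -1421
u(J, A) = A*(-4 + A)
X(n) = -69*n - 69*n*(-4 + n) (X(n) = -69*(n + n*(-4 + n)) = -69*n - 69*n*(-4 + n))
L - (X(x) - 1*(-1264)) = -1421 - (69*(-16)*(3 - 1*(-16)) - 1*(-1264)) = -1421 - (69*(-16)*(3 + 16) + 1264) = -1421 - (69*(-16)*19 + 1264) = -1421 - (-20976 + 1264) = -1421 - 1*(-19712) = -1421 + 19712 = 18291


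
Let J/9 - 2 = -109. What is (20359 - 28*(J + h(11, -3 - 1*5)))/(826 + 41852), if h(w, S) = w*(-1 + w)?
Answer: 44243/42678 ≈ 1.0367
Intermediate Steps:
J = -963 (J = 18 + 9*(-109) = 18 - 981 = -963)
(20359 - 28*(J + h(11, -3 - 1*5)))/(826 + 41852) = (20359 - 28*(-963 + 11*(-1 + 11)))/(826 + 41852) = (20359 - 28*(-963 + 11*10))/42678 = (20359 - 28*(-963 + 110))*(1/42678) = (20359 - 28*(-853))*(1/42678) = (20359 + 23884)*(1/42678) = 44243*(1/42678) = 44243/42678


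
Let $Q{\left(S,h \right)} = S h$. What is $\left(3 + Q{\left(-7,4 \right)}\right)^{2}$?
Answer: $625$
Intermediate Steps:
$\left(3 + Q{\left(-7,4 \right)}\right)^{2} = \left(3 - 28\right)^{2} = \left(-25\right)^{2} = 625$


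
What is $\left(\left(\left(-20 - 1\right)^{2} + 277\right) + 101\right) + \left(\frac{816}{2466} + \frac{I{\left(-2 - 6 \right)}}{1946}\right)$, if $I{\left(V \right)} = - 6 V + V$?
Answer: $\frac{327661105}{399903} \approx 819.35$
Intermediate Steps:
$I{\left(V \right)} = - 5 V$
$\left(\left(\left(-20 - 1\right)^{2} + 277\right) + 101\right) + \left(\frac{816}{2466} + \frac{I{\left(-2 - 6 \right)}}{1946}\right) = \left(\left(\left(-20 - 1\right)^{2} + 277\right) + 101\right) + \left(\frac{816}{2466} + \frac{\left(-5\right) \left(-2 - 6\right)}{1946}\right) = \left(\left(\left(-21\right)^{2} + 277\right) + 101\right) + \left(816 \cdot \frac{1}{2466} + - 5 \left(-2 - 6\right) \frac{1}{1946}\right) = \left(\left(441 + 277\right) + 101\right) + \left(\frac{136}{411} + \left(-5\right) \left(-8\right) \frac{1}{1946}\right) = \left(718 + 101\right) + \left(\frac{136}{411} + 40 \cdot \frac{1}{1946}\right) = 819 + \left(\frac{136}{411} + \frac{20}{973}\right) = 819 + \frac{140548}{399903} = \frac{327661105}{399903}$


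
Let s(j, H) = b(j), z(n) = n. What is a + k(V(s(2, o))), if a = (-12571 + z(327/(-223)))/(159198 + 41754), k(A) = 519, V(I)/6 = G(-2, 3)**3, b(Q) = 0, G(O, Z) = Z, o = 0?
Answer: 5813694491/11203074 ≈ 518.94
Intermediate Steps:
s(j, H) = 0
V(I) = 162 (V(I) = 6*3**3 = 6*27 = 162)
a = -700915/11203074 (a = (-12571 + 327/(-223))/(159198 + 41754) = (-12571 + 327*(-1/223))/200952 = (-12571 - 327/223)*(1/200952) = -2803660/223*1/200952 = -700915/11203074 ≈ -0.062564)
a + k(V(s(2, o))) = -700915/11203074 + 519 = 5813694491/11203074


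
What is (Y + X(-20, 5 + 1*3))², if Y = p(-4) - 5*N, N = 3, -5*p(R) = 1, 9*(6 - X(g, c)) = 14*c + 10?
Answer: 1048576/2025 ≈ 517.82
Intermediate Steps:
X(g, c) = 44/9 - 14*c/9 (X(g, c) = 6 - (14*c + 10)/9 = 6 - (10 + 14*c)/9 = 6 + (-10/9 - 14*c/9) = 44/9 - 14*c/9)
p(R) = -⅕ (p(R) = -⅕*1 = -⅕)
Y = -76/5 (Y = -⅕ - 5*3 = -⅕ - 15 = -76/5 ≈ -15.200)
(Y + X(-20, 5 + 1*3))² = (-76/5 + (44/9 - 14*(5 + 1*3)/9))² = (-76/5 + (44/9 - 14*(5 + 3)/9))² = (-76/5 + (44/9 - 14/9*8))² = (-76/5 + (44/9 - 112/9))² = (-76/5 - 68/9)² = (-1024/45)² = 1048576/2025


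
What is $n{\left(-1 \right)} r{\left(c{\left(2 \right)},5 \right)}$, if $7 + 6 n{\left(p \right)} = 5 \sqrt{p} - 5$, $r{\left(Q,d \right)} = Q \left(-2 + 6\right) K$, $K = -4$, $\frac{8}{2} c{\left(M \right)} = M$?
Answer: $16 - \frac{20 i}{3} \approx 16.0 - 6.6667 i$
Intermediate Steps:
$c{\left(M \right)} = \frac{M}{4}$
$r{\left(Q,d \right)} = - 16 Q$ ($r{\left(Q,d \right)} = Q \left(-2 + 6\right) \left(-4\right) = Q 4 \left(-4\right) = 4 Q \left(-4\right) = - 16 Q$)
$n{\left(p \right)} = -2 + \frac{5 \sqrt{p}}{6}$ ($n{\left(p \right)} = - \frac{7}{6} + \frac{5 \sqrt{p} - 5}{6} = - \frac{7}{6} + \frac{-5 + 5 \sqrt{p}}{6} = - \frac{7}{6} + \left(- \frac{5}{6} + \frac{5 \sqrt{p}}{6}\right) = -2 + \frac{5 \sqrt{p}}{6}$)
$n{\left(-1 \right)} r{\left(c{\left(2 \right)},5 \right)} = \left(-2 + \frac{5 \sqrt{-1}}{6}\right) \left(- 16 \cdot \frac{1}{4} \cdot 2\right) = \left(-2 + \frac{5 i}{6}\right) \left(\left(-16\right) \frac{1}{2}\right) = \left(-2 + \frac{5 i}{6}\right) \left(-8\right) = 16 - \frac{20 i}{3}$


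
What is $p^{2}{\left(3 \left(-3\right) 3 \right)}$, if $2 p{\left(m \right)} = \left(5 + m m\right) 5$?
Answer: $3367225$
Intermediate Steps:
$p{\left(m \right)} = \frac{25}{2} + \frac{5 m^{2}}{2}$ ($p{\left(m \right)} = \frac{\left(5 + m m\right) 5}{2} = \frac{\left(5 + m^{2}\right) 5}{2} = \frac{25 + 5 m^{2}}{2} = \frac{25}{2} + \frac{5 m^{2}}{2}$)
$p^{2}{\left(3 \left(-3\right) 3 \right)} = \left(\frac{25}{2} + \frac{5 \left(3 \left(-3\right) 3\right)^{2}}{2}\right)^{2} = \left(\frac{25}{2} + \frac{5 \left(\left(-9\right) 3\right)^{2}}{2}\right)^{2} = \left(\frac{25}{2} + \frac{5 \left(-27\right)^{2}}{2}\right)^{2} = \left(\frac{25}{2} + \frac{5}{2} \cdot 729\right)^{2} = \left(\frac{25}{2} + \frac{3645}{2}\right)^{2} = 1835^{2} = 3367225$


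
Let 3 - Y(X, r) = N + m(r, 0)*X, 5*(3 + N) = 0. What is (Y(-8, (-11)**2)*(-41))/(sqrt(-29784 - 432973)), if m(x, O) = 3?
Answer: 1230*I*sqrt(462757)/462757 ≈ 1.8081*I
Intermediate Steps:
N = -3 (N = -3 + (1/5)*0 = -3 + 0 = -3)
Y(X, r) = 6 - 3*X (Y(X, r) = 3 - (-3 + 3*X) = 3 + (3 - 3*X) = 6 - 3*X)
(Y(-8, (-11)**2)*(-41))/(sqrt(-29784 - 432973)) = ((6 - 3*(-8))*(-41))/(sqrt(-29784 - 432973)) = ((6 + 24)*(-41))/(sqrt(-462757)) = (30*(-41))/((I*sqrt(462757))) = -(-1230)*I*sqrt(462757)/462757 = 1230*I*sqrt(462757)/462757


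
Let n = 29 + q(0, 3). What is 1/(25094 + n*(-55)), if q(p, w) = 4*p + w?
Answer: 1/23334 ≈ 4.2856e-5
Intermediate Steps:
q(p, w) = w + 4*p
n = 32 (n = 29 + (3 + 4*0) = 29 + (3 + 0) = 29 + 3 = 32)
1/(25094 + n*(-55)) = 1/(25094 + 32*(-55)) = 1/(25094 - 1760) = 1/23334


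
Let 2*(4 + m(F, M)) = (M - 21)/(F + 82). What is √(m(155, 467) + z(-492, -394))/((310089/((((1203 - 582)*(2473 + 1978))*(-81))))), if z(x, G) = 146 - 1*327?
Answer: -24876639*I*√10338414/8165677 ≈ -9795.5*I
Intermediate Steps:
z(x, G) = -181 (z(x, G) = 146 - 327 = -181)
m(F, M) = -4 + (-21 + M)/(2*(82 + F)) (m(F, M) = -4 + ((M - 21)/(F + 82))/2 = -4 + ((-21 + M)/(82 + F))/2 = -4 + (-21 + M)/(2*(82 + F)))
√(m(155, 467) + z(-492, -394))/((310089/((((1203 - 582)*(2473 + 1978))*(-81))))) = √((-677 + 467 - 8*155)/(2*(82 + 155)) - 181)/((310089/((((1203 - 582)*(2473 + 1978))*(-81))))) = √((½)*(-677 + 467 - 1240)/237 - 181)/((310089/(((621*4451)*(-81))))) = √((½)*(1/237)*(-1450) - 181)/((310089/((2764071*(-81))))) = √(-725/237 - 181)/((310089/(-223889751))) = √(-43622/237)/((310089*(-1/223889751))) = (I*√10338414/237)/(-103363/74629917) = (I*√10338414/237)*(-74629917/103363) = -24876639*I*√10338414/8165677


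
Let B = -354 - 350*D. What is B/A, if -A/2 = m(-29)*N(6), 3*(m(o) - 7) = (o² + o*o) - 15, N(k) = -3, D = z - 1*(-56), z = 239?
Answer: -25901/844 ≈ -30.688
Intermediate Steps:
D = 295 (D = 239 - 1*(-56) = 239 + 56 = 295)
m(o) = 2 + 2*o²/3 (m(o) = 7 + ((o² + o*o) - 15)/3 = 7 + ((o² + o²) - 15)/3 = 7 + (2*o² - 15)/3 = 7 + (-15 + 2*o²)/3 = 7 + (-5 + 2*o²/3) = 2 + 2*o²/3)
B = -103604 (B = -354 - 350*295 = -354 - 103250 = -103604)
A = 3376 (A = -2*(2 + (⅔)*(-29)²)*(-3) = -2*(2 + (⅔)*841)*(-3) = -2*(2 + 1682/3)*(-3) = -3376*(-3)/3 = -2*(-1688) = 3376)
B/A = -103604/3376 = -103604*1/3376 = -25901/844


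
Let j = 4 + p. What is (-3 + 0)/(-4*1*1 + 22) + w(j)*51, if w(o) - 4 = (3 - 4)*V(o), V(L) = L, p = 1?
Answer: -307/6 ≈ -51.167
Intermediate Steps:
j = 5 (j = 4 + 1 = 5)
w(o) = 4 - o (w(o) = 4 + (3 - 4)*o = 4 - o)
(-3 + 0)/(-4*1*1 + 22) + w(j)*51 = (-3 + 0)/(-4*1*1 + 22) + (4 - 1*5)*51 = -3/(-4*1 + 22) + (4 - 5)*51 = -3/(-4 + 22) - 1*51 = -3/18 - 51 = -3*1/18 - 51 = -1/6 - 51 = -307/6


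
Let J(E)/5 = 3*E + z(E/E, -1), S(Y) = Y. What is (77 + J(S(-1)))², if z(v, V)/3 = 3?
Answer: 11449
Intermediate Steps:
z(v, V) = 9 (z(v, V) = 3*3 = 9)
J(E) = 45 + 15*E (J(E) = 5*(3*E + 9) = 5*(9 + 3*E) = 45 + 15*E)
(77 + J(S(-1)))² = (77 + (45 + 15*(-1)))² = (77 + (45 - 15))² = (77 + 30)² = 107² = 11449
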